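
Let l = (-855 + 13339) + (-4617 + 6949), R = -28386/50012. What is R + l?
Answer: 370474703/25006 ≈ 14815.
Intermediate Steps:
R = -14193/25006 (R = -28386*1/50012 = -14193/25006 ≈ -0.56758)
l = 14816 (l = 12484 + 2332 = 14816)
R + l = -14193/25006 + 14816 = 370474703/25006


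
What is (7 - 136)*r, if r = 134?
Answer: -17286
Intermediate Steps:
(7 - 136)*r = (7 - 136)*134 = -129*134 = -17286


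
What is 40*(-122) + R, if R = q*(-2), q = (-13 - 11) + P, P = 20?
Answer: -4872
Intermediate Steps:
q = -4 (q = (-13 - 11) + 20 = -24 + 20 = -4)
R = 8 (R = -4*(-2) = 8)
40*(-122) + R = 40*(-122) + 8 = -4880 + 8 = -4872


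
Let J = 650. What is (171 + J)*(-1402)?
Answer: -1151042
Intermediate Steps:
(171 + J)*(-1402) = (171 + 650)*(-1402) = 821*(-1402) = -1151042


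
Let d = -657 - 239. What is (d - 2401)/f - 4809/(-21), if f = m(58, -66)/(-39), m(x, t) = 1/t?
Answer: -8486249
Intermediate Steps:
d = -896
f = 1/2574 (f = 1/(-66*(-39)) = -1/66*(-1/39) = 1/2574 ≈ 0.00038850)
(d - 2401)/f - 4809/(-21) = (-896 - 2401)/(1/2574) - 4809/(-21) = -3297*2574 - 4809*(-1/21) = -8486478 + 229 = -8486249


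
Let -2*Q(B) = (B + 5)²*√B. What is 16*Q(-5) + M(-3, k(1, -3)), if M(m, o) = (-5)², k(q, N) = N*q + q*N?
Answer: 25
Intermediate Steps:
k(q, N) = 2*N*q (k(q, N) = N*q + N*q = 2*N*q)
Q(B) = -√B*(5 + B)²/2 (Q(B) = -(B + 5)²*√B/2 = -(5 + B)²*√B/2 = -√B*(5 + B)²/2)
M(m, o) = 25
16*Q(-5) + M(-3, k(1, -3)) = 16*(-√(-5)*(5 - 5)²/2) + 25 = 16*(-½*I*√5*0²) + 25 = 16*(-½*I*√5*0) + 25 = 16*0 + 25 = 0 + 25 = 25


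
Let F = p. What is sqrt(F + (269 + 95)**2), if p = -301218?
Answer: I*sqrt(168722) ≈ 410.76*I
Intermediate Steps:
F = -301218
sqrt(F + (269 + 95)**2) = sqrt(-301218 + (269 + 95)**2) = sqrt(-301218 + 364**2) = sqrt(-301218 + 132496) = sqrt(-168722) = I*sqrt(168722)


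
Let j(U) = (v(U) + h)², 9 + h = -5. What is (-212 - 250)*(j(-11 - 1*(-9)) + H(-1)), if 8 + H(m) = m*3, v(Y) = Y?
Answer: -113190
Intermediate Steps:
h = -14 (h = -9 - 5 = -14)
H(m) = -8 + 3*m (H(m) = -8 + m*3 = -8 + 3*m)
j(U) = (-14 + U)² (j(U) = (U - 14)² = (-14 + U)²)
(-212 - 250)*(j(-11 - 1*(-9)) + H(-1)) = (-212 - 250)*((-14 + (-11 - 1*(-9)))² + (-8 + 3*(-1))) = -462*((-14 + (-11 + 9))² + (-8 - 3)) = -462*((-14 - 2)² - 11) = -462*((-16)² - 11) = -462*(256 - 11) = -462*245 = -113190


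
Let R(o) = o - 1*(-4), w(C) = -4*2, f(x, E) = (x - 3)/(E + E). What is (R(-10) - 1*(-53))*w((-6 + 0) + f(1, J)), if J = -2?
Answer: -376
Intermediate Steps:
f(x, E) = (-3 + x)/(2*E) (f(x, E) = (-3 + x)/((2*E)) = (-3 + x)*(1/(2*E)) = (-3 + x)/(2*E))
w(C) = -8
R(o) = 4 + o (R(o) = o + 4 = 4 + o)
(R(-10) - 1*(-53))*w((-6 + 0) + f(1, J)) = ((4 - 10) - 1*(-53))*(-8) = (-6 + 53)*(-8) = 47*(-8) = -376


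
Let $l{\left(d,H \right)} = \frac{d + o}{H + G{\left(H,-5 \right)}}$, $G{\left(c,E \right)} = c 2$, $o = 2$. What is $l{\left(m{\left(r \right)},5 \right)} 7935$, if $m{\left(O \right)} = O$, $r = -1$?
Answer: $529$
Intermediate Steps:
$G{\left(c,E \right)} = 2 c$
$l{\left(d,H \right)} = \frac{2 + d}{3 H}$ ($l{\left(d,H \right)} = \frac{d + 2}{H + 2 H} = \frac{2 + d}{3 H}$)
$l{\left(m{\left(r \right)},5 \right)} 7935 = \frac{2 - 1}{3 \cdot 5} \cdot 7935 = \frac{1}{3} \cdot \frac{1}{5} \cdot 1 \cdot 7935 = \frac{1}{15} \cdot 7935 = 529$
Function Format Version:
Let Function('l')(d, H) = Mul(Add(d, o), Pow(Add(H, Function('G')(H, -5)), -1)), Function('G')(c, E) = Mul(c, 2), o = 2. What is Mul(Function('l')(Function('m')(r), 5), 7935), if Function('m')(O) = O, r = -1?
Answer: 529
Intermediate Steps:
Function('G')(c, E) = Mul(2, c)
Function('l')(d, H) = Mul(Rational(1, 3), Pow(H, -1), Add(2, d)) (Function('l')(d, H) = Mul(Add(d, 2), Pow(Add(H, Mul(2, H)), -1)) = Mul(Add(2, d), Pow(Mul(3, H), -1)) = Mul(Add(2, d), Mul(Rational(1, 3), Pow(H, -1))) = Mul(Rational(1, 3), Pow(H, -1), Add(2, d)))
Mul(Function('l')(Function('m')(r), 5), 7935) = Mul(Mul(Rational(1, 3), Pow(5, -1), Add(2, -1)), 7935) = Mul(Mul(Rational(1, 3), Rational(1, 5), 1), 7935) = Mul(Rational(1, 15), 7935) = 529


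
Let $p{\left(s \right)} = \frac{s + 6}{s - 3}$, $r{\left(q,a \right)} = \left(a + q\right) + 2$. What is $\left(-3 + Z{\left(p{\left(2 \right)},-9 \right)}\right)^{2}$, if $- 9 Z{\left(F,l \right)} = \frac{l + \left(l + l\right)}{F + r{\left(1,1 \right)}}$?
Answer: $\frac{225}{16} \approx 14.063$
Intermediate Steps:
$r{\left(q,a \right)} = 2 + a + q$
$p{\left(s \right)} = \frac{6 + s}{-3 + s}$
$Z{\left(F,l \right)} = - \frac{l}{3 \left(4 + F\right)}$ ($Z{\left(F,l \right)} = - \frac{\left(l + \left(l + l\right)\right) \frac{1}{F + \left(2 + 1 + 1\right)}}{9} = - \frac{\left(l + 2 l\right) \frac{1}{F + 4}}{9} = - \frac{3 l \frac{1}{4 + F}}{9} = - \frac{l}{3 \left(4 + F\right)}$)
$\left(-3 + Z{\left(p{\left(2 \right)},-9 \right)}\right)^{2} = \left(-3 - - \frac{9}{12 + 3 \frac{6 + 2}{-3 + 2}}\right)^{2} = \left(-3 - - \frac{9}{12 + 3 \frac{1}{-1} \cdot 8}\right)^{2} = \left(-3 - - \frac{9}{12 + 3 \left(\left(-1\right) 8\right)}\right)^{2} = \left(-3 - - \frac{9}{12 + 3 \left(-8\right)}\right)^{2} = \left(-3 - - \frac{9}{12 - 24}\right)^{2} = \left(-3 - - \frac{9}{-12}\right)^{2} = \left(-3 - \left(-9\right) \left(- \frac{1}{12}\right)\right)^{2} = \left(-3 - \frac{3}{4}\right)^{2} = \left(- \frac{15}{4}\right)^{2} = \frac{225}{16}$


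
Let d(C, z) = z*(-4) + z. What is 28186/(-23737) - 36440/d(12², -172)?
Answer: -219880064/3062073 ≈ -71.808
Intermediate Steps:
d(C, z) = -3*z (d(C, z) = -4*z + z = -3*z)
28186/(-23737) - 36440/d(12², -172) = 28186/(-23737) - 36440/((-3*(-172))) = 28186*(-1/23737) - 36440/516 = -28186/23737 - 36440*1/516 = -28186/23737 - 9110/129 = -219880064/3062073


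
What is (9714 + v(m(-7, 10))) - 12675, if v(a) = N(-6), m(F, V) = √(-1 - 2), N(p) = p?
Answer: -2967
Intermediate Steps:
m(F, V) = I*√3 (m(F, V) = √(-3) = I*√3)
v(a) = -6
(9714 + v(m(-7, 10))) - 12675 = (9714 - 6) - 12675 = 9708 - 12675 = -2967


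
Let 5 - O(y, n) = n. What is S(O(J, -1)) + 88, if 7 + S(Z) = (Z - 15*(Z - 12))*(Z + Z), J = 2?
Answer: 1233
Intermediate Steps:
O(y, n) = 5 - n
S(Z) = -7 + 2*Z*(180 - 14*Z) (S(Z) = -7 + (Z - 15*(Z - 12))*(Z + Z) = -7 + (Z - 15*(-12 + Z))*(2*Z) = -7 + (Z - (-180 + 15*Z))*(2*Z) = -7 + (Z + (180 - 15*Z))*(2*Z) = -7 + (180 - 14*Z)*(2*Z) = -7 + 2*Z*(180 - 14*Z))
S(O(J, -1)) + 88 = (-7 - 28*(5 - 1*(-1))² + 360*(5 - 1*(-1))) + 88 = (-7 - 28*(5 + 1)² + 360*(5 + 1)) + 88 = (-7 - 28*6² + 360*6) + 88 = (-7 - 28*36 + 2160) + 88 = (-7 - 1008 + 2160) + 88 = 1145 + 88 = 1233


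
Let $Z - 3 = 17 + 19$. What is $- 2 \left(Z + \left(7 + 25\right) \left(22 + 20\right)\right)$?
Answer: $-2766$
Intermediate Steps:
$Z = 39$ ($Z = 3 + \left(17 + 19\right) = 3 + 36 = 39$)
$- 2 \left(Z + \left(7 + 25\right) \left(22 + 20\right)\right) = - 2 \left(39 + \left(7 + 25\right) \left(22 + 20\right)\right) = - 2 \left(39 + 32 \cdot 42\right) = - 2 \left(39 + 1344\right) = \left(-2\right) 1383 = -2766$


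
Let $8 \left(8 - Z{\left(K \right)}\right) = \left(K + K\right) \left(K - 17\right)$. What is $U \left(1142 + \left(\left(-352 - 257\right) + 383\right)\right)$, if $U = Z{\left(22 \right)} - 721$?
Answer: $-678298$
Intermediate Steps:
$Z{\left(K \right)} = 8 - \frac{K \left(-17 + K\right)}{4}$ ($Z{\left(K \right)} = 8 - \frac{\left(K + K\right) \left(K - 17\right)}{8} = 8 - \frac{2 K \left(-17 + K\right)}{8} = 8 - \frac{K \left(-17 + K\right)}{4}$)
$U = - \frac{1481}{2}$ ($U = \left(8 - \frac{22^{2}}{4} + \frac{17}{4} \cdot 22\right) - 721 = \left(8 - 121 + \frac{187}{2}\right) - 721 = - \frac{39}{2} - 721 = - \frac{1481}{2} \approx -740.5$)
$U \left(1142 + \left(\left(-352 - 257\right) + 383\right)\right) = - \frac{1481 \left(1142 + \left(\left(-352 - 257\right) + 383\right)\right)}{2} = - \frac{1481 \left(1142 + \left(-609 + 383\right)\right)}{2} = - \frac{1481 \left(1142 - 226\right)}{2} = \left(- \frac{1481}{2}\right) 916 = -678298$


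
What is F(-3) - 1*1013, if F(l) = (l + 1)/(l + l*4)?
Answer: -15193/15 ≈ -1012.9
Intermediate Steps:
F(l) = (1 + l)/(5*l) (F(l) = (1 + l)/(l + 4*l) = (1 + l)/((5*l)) = (1 + l)*(1/(5*l)) = (1 + l)/(5*l))
F(-3) - 1*1013 = (1/5)*(1 - 3)/(-3) - 1*1013 = (1/5)*(-1/3)*(-2) - 1013 = 2/15 - 1013 = -15193/15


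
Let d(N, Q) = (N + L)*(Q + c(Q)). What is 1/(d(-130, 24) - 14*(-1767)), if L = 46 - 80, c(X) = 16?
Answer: 1/18178 ≈ 5.5012e-5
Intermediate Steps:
L = -34
d(N, Q) = (-34 + N)*(16 + Q) (d(N, Q) = (N - 34)*(Q + 16) = (-34 + N)*(16 + Q))
1/(d(-130, 24) - 14*(-1767)) = 1/((-544 - 34*24 + 16*(-130) - 130*24) - 14*(-1767)) = 1/((-544 - 816 - 2080 - 3120) + 24738) = 1/(-6560 + 24738) = 1/18178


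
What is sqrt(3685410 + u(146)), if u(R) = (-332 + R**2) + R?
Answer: 2*sqrt(926635) ≈ 1925.2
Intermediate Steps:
u(R) = -332 + R + R**2
sqrt(3685410 + u(146)) = sqrt(3685410 + (-332 + 146 + 146**2)) = sqrt(3685410 + (-332 + 146 + 21316)) = sqrt(3685410 + 21130) = sqrt(3706540) = 2*sqrt(926635)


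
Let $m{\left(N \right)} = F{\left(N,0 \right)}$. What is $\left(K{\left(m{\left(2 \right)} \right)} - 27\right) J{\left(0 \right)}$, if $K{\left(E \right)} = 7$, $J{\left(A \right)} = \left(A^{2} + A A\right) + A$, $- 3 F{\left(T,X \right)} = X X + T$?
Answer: $0$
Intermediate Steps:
$F{\left(T,X \right)} = - \frac{T}{3} - \frac{X^{2}}{3}$ ($F{\left(T,X \right)} = - \frac{X X + T}{3} = - \frac{X^{2} + T}{3} = - \frac{T + X^{2}}{3} = - \frac{T}{3} - \frac{X^{2}}{3}$)
$m{\left(N \right)} = - \frac{N}{3}$ ($m{\left(N \right)} = - \frac{N}{3} - \frac{0^{2}}{3} = - \frac{N}{3} - 0 = - \frac{N}{3} + 0 = - \frac{N}{3}$)
$J{\left(A \right)} = A + 2 A^{2}$ ($J{\left(A \right)} = \left(A^{2} + A^{2}\right) + A = 2 A^{2} + A = A + 2 A^{2}$)
$\left(K{\left(m{\left(2 \right)} \right)} - 27\right) J{\left(0 \right)} = \left(7 - 27\right) 0 \left(1 + 2 \cdot 0\right) = - 20 \cdot 0 \left(1 + 0\right) = - 20 \cdot 0 \cdot 1 = \left(-20\right) 0 = 0$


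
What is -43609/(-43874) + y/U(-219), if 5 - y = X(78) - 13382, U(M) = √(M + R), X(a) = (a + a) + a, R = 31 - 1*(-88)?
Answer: 43609/43874 - 13153*I/10 ≈ 0.99396 - 1315.3*I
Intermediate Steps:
R = 119 (R = 31 + 88 = 119)
X(a) = 3*a (X(a) = 2*a + a = 3*a)
U(M) = √(119 + M) (U(M) = √(M + 119) = √(119 + M))
y = 13153 (y = 5 - (3*78 - 13382) = 5 - (234 - 13382) = 5 - 1*(-13148) = 5 + 13148 = 13153)
-43609/(-43874) + y/U(-219) = -43609/(-43874) + 13153/(√(119 - 219)) = -43609*(-1/43874) + 13153/(√(-100)) = 43609/43874 + 13153/((10*I)) = 43609/43874 + 13153*(-I/10) = 43609/43874 - 13153*I/10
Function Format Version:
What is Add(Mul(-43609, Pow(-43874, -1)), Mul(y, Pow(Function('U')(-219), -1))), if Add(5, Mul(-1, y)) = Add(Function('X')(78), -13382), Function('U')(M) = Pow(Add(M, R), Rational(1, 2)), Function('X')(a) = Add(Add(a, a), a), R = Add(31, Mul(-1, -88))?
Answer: Add(Rational(43609, 43874), Mul(Rational(-13153, 10), I)) ≈ Add(0.99396, Mul(-1315.3, I))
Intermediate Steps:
R = 119 (R = Add(31, 88) = 119)
Function('X')(a) = Mul(3, a) (Function('X')(a) = Add(Mul(2, a), a) = Mul(3, a))
Function('U')(M) = Pow(Add(119, M), Rational(1, 2)) (Function('U')(M) = Pow(Add(M, 119), Rational(1, 2)) = Pow(Add(119, M), Rational(1, 2)))
y = 13153 (y = Add(5, Mul(-1, Add(Mul(3, 78), -13382))) = Add(5, Mul(-1, Add(234, -13382))) = Add(5, Mul(-1, -13148)) = Add(5, 13148) = 13153)
Add(Mul(-43609, Pow(-43874, -1)), Mul(y, Pow(Function('U')(-219), -1))) = Add(Mul(-43609, Pow(-43874, -1)), Mul(13153, Pow(Pow(Add(119, -219), Rational(1, 2)), -1))) = Add(Mul(-43609, Rational(-1, 43874)), Mul(13153, Pow(Pow(-100, Rational(1, 2)), -1))) = Add(Rational(43609, 43874), Mul(13153, Pow(Mul(10, I), -1))) = Add(Rational(43609, 43874), Mul(13153, Mul(Rational(-1, 10), I))) = Add(Rational(43609, 43874), Mul(Rational(-13153, 10), I))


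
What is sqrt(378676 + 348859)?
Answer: sqrt(727535) ≈ 852.96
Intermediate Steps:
sqrt(378676 + 348859) = sqrt(727535)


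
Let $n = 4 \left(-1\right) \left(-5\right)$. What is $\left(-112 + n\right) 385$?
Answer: $-35420$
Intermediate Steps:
$n = 20$ ($n = \left(-4\right) \left(-5\right) = 20$)
$\left(-112 + n\right) 385 = \left(-112 + 20\right) 385 = \left(-92\right) 385 = -35420$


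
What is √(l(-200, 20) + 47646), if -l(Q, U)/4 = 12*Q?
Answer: √57246 ≈ 239.26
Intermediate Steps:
l(Q, U) = -48*Q
√(l(-200, 20) + 47646) = √(-48*(-200) + 47646) = √(9600 + 47646) = √57246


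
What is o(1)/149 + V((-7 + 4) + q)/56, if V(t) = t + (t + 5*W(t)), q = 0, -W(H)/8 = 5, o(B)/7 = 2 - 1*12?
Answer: -17307/4172 ≈ -4.1484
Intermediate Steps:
o(B) = -70 (o(B) = 7*(2 - 1*12) = 7*(2 - 12) = 7*(-10) = -70)
W(H) = -40 (W(H) = -8*5 = -40)
V(t) = -200 + 2*t (V(t) = t + (t + 5*(-40)) = t + (t - 200) = t + (-200 + t) = -200 + 2*t)
o(1)/149 + V((-7 + 4) + q)/56 = -70/149 + (-200 + 2*((-7 + 4) + 0))/56 = -70*1/149 + (-200 + 2*(-3 + 0))*(1/56) = -70/149 + (-200 + 2*(-3))*(1/56) = -70/149 + (-200 - 6)*(1/56) = -70/149 - 206*1/56 = -70/149 - 103/28 = -17307/4172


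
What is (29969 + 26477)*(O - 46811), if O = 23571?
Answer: -1311805040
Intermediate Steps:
(29969 + 26477)*(O - 46811) = (29969 + 26477)*(23571 - 46811) = 56446*(-23240) = -1311805040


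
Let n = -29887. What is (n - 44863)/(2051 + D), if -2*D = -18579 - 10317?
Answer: -74750/16499 ≈ -4.5306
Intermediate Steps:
D = 14448 (D = -(-18579 - 10317)/2 = -½*(-28896) = 14448)
(n - 44863)/(2051 + D) = (-29887 - 44863)/(2051 + 14448) = -74750/16499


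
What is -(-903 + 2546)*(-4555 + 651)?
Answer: 6414272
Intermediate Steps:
-(-903 + 2546)*(-4555 + 651) = -1643*(-3904) = -1*(-6414272) = 6414272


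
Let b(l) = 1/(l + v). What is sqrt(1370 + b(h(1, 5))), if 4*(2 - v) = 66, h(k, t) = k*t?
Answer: 6*sqrt(13737)/19 ≈ 37.012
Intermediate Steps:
v = -29/2 (v = 2 - 1/4*66 = 2 - 33/2 = -29/2 ≈ -14.500)
b(l) = 1/(-29/2 + l) (b(l) = 1/(l - 29/2) = 1/(-29/2 + l))
sqrt(1370 + b(h(1, 5))) = sqrt(1370 + 2/(-29 + 2*(1*5))) = sqrt(1370 + 2/(-29 + 2*5)) = sqrt(1370 + 2/(-29 + 10)) = sqrt(1370 + 2/(-19)) = sqrt(1370 + 2*(-1/19)) = sqrt(1370 - 2/19) = sqrt(26028/19) = 6*sqrt(13737)/19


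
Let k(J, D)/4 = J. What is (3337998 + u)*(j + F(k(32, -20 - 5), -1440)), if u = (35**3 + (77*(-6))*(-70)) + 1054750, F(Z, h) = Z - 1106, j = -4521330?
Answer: -20205504818604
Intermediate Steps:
k(J, D) = 4*J
F(Z, h) = -1106 + Z
u = 1129965 (u = (42875 - 462*(-70)) + 1054750 = (42875 + 32340) + 1054750 = 75215 + 1054750 = 1129965)
(3337998 + u)*(j + F(k(32, -20 - 5), -1440)) = (3337998 + 1129965)*(-4521330 + (-1106 + 4*32)) = 4467963*(-4521330 + (-1106 + 128)) = 4467963*(-4521330 - 978) = 4467963*(-4522308) = -20205504818604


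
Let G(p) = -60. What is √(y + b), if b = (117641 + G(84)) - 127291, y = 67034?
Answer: 2*√14331 ≈ 239.42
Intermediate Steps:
b = -9710 (b = (117641 - 60) - 127291 = 117581 - 127291 = -9710)
√(y + b) = √(67034 - 9710) = √57324 = 2*√14331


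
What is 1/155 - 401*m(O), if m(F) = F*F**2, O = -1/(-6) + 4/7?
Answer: -1851585517/11483640 ≈ -161.24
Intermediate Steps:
O = 31/42 (O = -1*(-1/6) + 4*(1/7) = 1/6 + 4/7 = 31/42 ≈ 0.73810)
m(F) = F**3
1/155 - 401*m(O) = 1/155 - 401*(31/42)**3 = 1/155 - 401*29791/74088 = 1/155 - 11946191/74088 = -1851585517/11483640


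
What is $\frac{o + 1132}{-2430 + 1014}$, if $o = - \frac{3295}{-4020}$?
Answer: $- \frac{910787}{1138464} \approx -0.80001$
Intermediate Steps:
$o = \frac{659}{804}$ ($o = \left(-3295\right) \left(- \frac{1}{4020}\right) = \frac{659}{804} \approx 0.81965$)
$\frac{o + 1132}{-2430 + 1014} = \frac{\frac{659}{804} + 1132}{-2430 + 1014} = \frac{910787}{804 \left(-1416\right)} = \frac{910787}{804} \left(- \frac{1}{1416}\right) = - \frac{910787}{1138464}$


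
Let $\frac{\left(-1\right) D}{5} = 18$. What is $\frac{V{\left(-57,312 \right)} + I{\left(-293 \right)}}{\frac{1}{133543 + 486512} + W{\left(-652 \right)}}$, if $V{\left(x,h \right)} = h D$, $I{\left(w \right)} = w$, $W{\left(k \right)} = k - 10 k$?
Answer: $- \frac{17592820515}{3638482741} \approx -4.8352$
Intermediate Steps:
$D = -90$ ($D = \left(-5\right) 18 = -90$)
$W{\left(k \right)} = - 9 k$
$V{\left(x,h \right)} = - 90 h$ ($V{\left(x,h \right)} = h \left(-90\right) = - 90 h$)
$\frac{V{\left(-57,312 \right)} + I{\left(-293 \right)}}{\frac{1}{133543 + 486512} + W{\left(-652 \right)}} = \frac{\left(-90\right) 312 - 293}{\frac{1}{133543 + 486512} - -5868} = \frac{-28080 - 293}{\frac{1}{620055} + 5868} = - \frac{28373}{\frac{1}{620055} + 5868} = - \frac{28373}{\frac{3638482741}{620055}} = \left(-28373\right) \frac{620055}{3638482741} = - \frac{17592820515}{3638482741}$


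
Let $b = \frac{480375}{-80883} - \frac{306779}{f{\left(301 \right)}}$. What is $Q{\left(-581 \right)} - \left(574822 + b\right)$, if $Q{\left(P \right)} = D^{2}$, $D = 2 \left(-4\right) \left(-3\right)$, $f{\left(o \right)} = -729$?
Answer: $- \frac{3764903989156}{6551523} \approx -5.7466 \cdot 10^{5}$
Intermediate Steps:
$D = 24$ ($D = \left(-8\right) \left(-3\right) = 24$)
$b = \frac{2718112498}{6551523}$ ($b = \frac{480375}{-80883} - \frac{306779}{-729} = 480375 \left(- \frac{1}{80883}\right) - - \frac{306779}{729} = - \frac{53375}{8987} + \frac{306779}{729} = \frac{2718112498}{6551523} \approx 414.88$)
$Q{\left(P \right)} = 576$ ($Q{\left(P \right)} = 24^{2} = 576$)
$Q{\left(-581 \right)} - \left(574822 + b\right) = 576 - \frac{3768677666404}{6551523} = - \frac{3764903989156}{6551523}$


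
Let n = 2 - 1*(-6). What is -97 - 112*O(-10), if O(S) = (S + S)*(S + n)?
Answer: -4577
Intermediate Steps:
n = 8 (n = 2 + 6 = 8)
O(S) = 2*S*(8 + S) (O(S) = (S + S)*(S + 8) = (2*S)*(8 + S) = 2*S*(8 + S))
-97 - 112*O(-10) = -97 - 224*(-10)*(8 - 10) = -97 - 224*(-10)*(-2) = -97 - 112*40 = -97 - 4480 = -4577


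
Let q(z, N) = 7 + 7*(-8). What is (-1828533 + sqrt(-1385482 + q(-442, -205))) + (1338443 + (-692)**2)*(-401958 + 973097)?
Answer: 1037933074140 + I*sqrt(1385531) ≈ 1.0379e+12 + 1177.1*I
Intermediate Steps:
q(z, N) = -49 (q(z, N) = 7 - 56 = -49)
(-1828533 + sqrt(-1385482 + q(-442, -205))) + (1338443 + (-692)**2)*(-401958 + 973097) = (-1828533 + sqrt(-1385482 - 49)) + (1338443 + (-692)**2)*(-401958 + 973097) = (-1828533 + sqrt(-1385531)) + (1338443 + 478864)*571139 = (-1828533 + I*sqrt(1385531)) + 1817307*571139 = (-1828533 + I*sqrt(1385531)) + 1037934902673 = 1037933074140 + I*sqrt(1385531)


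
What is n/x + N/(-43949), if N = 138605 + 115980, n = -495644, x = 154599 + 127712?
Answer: -93655204091/12407286139 ≈ -7.5484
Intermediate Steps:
x = 282311
N = 254585
n/x + N/(-43949) = -495644/282311 + 254585/(-43949) = -495644*1/282311 + 254585*(-1/43949) = -495644/282311 - 254585/43949 = -93655204091/12407286139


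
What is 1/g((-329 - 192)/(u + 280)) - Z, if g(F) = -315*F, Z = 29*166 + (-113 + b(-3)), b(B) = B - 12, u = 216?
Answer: -769042394/164115 ≈ -4686.0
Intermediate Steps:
b(B) = -12 + B
Z = 4686 (Z = 29*166 + (-113 + (-12 - 3)) = 4814 + (-113 - 15) = 4814 - 128 = 4686)
1/g((-329 - 192)/(u + 280)) - Z = 1/(-315*(-329 - 192)/(216 + 280)) - 1*4686 = 1/(-(-164115)/496) - 4686 = 1/(-315*(-521/496)) - 4686 = 1/(164115/496) - 4686 = 496/164115 - 4686 = -769042394/164115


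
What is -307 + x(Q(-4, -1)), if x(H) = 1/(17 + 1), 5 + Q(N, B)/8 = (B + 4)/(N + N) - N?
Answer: -5525/18 ≈ -306.94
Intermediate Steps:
Q(N, B) = -40 - 8*N + 4*(4 + B)/N (Q(N, B) = -40 + 8*((B + 4)/(N + N) - N) = -40 + 8*((4 + B)/((2*N)) - N) = -40 + 8*((4 + B)*(1/(2*N)) - N) = -40 + 8*((4 + B)/(2*N) - N) = -40 + 8*(-N + (4 + B)/(2*N)) = -40 + (-8*N + 4*(4 + B)/N) = -40 - 8*N + 4*(4 + B)/N)
x(H) = 1/18
-307 + x(Q(-4, -1)) = -307 + 1/18 = -5525/18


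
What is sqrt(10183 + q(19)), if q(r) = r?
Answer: sqrt(10202) ≈ 101.00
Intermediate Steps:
sqrt(10183 + q(19)) = sqrt(10183 + 19) = sqrt(10202)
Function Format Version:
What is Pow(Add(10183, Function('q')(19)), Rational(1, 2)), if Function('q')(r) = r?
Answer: Pow(10202, Rational(1, 2)) ≈ 101.00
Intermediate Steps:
Pow(Add(10183, Function('q')(19)), Rational(1, 2)) = Pow(Add(10183, 19), Rational(1, 2)) = Pow(10202, Rational(1, 2))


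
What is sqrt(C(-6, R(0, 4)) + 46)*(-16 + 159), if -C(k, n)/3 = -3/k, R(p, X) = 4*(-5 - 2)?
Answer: 143*sqrt(178)/2 ≈ 953.93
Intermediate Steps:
R(p, X) = -28 (R(p, X) = 4*(-7) = -28)
C(k, n) = 9/k (C(k, n) = -(-9)/k = 9/k)
sqrt(C(-6, R(0, 4)) + 46)*(-16 + 159) = sqrt(9/(-6) + 46)*(-16 + 159) = sqrt(9*(-1/6) + 46)*143 = sqrt(-3/2 + 46)*143 = sqrt(89/2)*143 = (sqrt(178)/2)*143 = 143*sqrt(178)/2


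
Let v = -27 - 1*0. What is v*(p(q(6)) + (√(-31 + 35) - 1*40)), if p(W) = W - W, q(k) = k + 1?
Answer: 1026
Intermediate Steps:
q(k) = 1 + k
p(W) = 0
v = -27 (v = -27 + 0 = -27)
v*(p(q(6)) + (√(-31 + 35) - 1*40)) = -27*(0 + (√(-31 + 35) - 1*40)) = -27*(0 + (√4 - 40)) = -27*(0 + (2 - 40)) = -27*(0 - 38) = -27*(-38) = 1026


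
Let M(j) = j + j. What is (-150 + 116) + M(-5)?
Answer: -44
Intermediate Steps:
M(j) = 2*j
(-150 + 116) + M(-5) = (-150 + 116) + 2*(-5) = -34 - 10 = -44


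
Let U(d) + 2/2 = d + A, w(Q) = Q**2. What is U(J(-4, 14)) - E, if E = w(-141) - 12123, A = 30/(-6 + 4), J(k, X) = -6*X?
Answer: -7858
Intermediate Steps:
A = -15 (A = 30/(-2) = 30*(-1/2) = -15)
E = 7758 (E = (-141)**2 - 12123 = 19881 - 12123 = 7758)
U(d) = -16 + d (U(d) = -1 + (d - 15) = -1 + (-15 + d) = -16 + d)
U(J(-4, 14)) - E = (-16 - 6*14) - 1*7758 = (-16 - 84) - 7758 = -100 - 7758 = -7858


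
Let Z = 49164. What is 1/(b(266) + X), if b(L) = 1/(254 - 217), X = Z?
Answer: 37/1819069 ≈ 2.0340e-5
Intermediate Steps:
X = 49164
b(L) = 1/37
1/(b(266) + X) = 1/(1/37 + 49164) = 1/(1819069/37) = 37/1819069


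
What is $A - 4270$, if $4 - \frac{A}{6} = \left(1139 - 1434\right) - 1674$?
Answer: $7568$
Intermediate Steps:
$A = 11838$ ($A = 24 - 6 \left(\left(1139 - 1434\right) - 1674\right) = 24 - 6 \left(-295 - 1674\right) = 24 - -11814 = 24 + 11814 = 11838$)
$A - 4270 = 11838 - 4270 = 7568$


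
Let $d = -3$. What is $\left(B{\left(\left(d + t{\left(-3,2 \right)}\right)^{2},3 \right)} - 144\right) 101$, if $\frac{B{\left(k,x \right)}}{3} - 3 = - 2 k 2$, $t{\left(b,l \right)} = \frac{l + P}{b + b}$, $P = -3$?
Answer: $- \frac{70094}{3} \approx -23365.0$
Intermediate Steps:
$t{\left(b,l \right)} = \frac{-3 + l}{2 b}$ ($t{\left(b,l \right)} = \frac{l - 3}{b + b} = \frac{-3 + l}{2 b}$)
$B{\left(k,x \right)} = 9 - 12 k$ ($B{\left(k,x \right)} = 9 + 3 - 2 k 2 = 9 + 3 \left(- 4 k\right) = 9 - 12 k$)
$\left(B{\left(\left(d + t{\left(-3,2 \right)}\right)^{2},3 \right)} - 144\right) 101 = \left(\left(9 - 12 \left(-3 + \frac{-3 + 2}{2 \left(-3\right)}\right)^{2}\right) - 144\right) 101 = \left(\left(9 - 12 \left(-3 + \frac{1}{2} \left(- \frac{1}{3}\right) \left(-1\right)\right)^{2}\right) - 144\right) 101 = \left(\left(9 - 12 \left(-3 + \frac{1}{6}\right)^{2}\right) - 144\right) 101 = \left(\left(9 - 12 \left(- \frac{17}{6}\right)^{2}\right) - 144\right) 101 = \left(\left(9 - \frac{289}{3}\right) - 144\right) 101 = \left(- \frac{262}{3} - 144\right) 101 = \left(- \frac{694}{3}\right) 101 = - \frac{70094}{3}$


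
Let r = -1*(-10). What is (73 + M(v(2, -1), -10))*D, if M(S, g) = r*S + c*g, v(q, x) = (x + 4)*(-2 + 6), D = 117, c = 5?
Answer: 16731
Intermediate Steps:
r = 10
v(q, x) = 16 + 4*x (v(q, x) = (4 + x)*4 = 16 + 4*x)
M(S, g) = 5*g + 10*S (M(S, g) = 10*S + 5*g = 5*g + 10*S)
(73 + M(v(2, -1), -10))*D = (73 + (5*(-10) + 10*(16 + 4*(-1))))*117 = (73 + (-50 + 10*(16 - 4)))*117 = (73 + (-50 + 10*12))*117 = (73 + (-50 + 120))*117 = (73 + 70)*117 = 143*117 = 16731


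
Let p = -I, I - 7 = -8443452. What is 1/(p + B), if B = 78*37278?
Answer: 1/11351129 ≈ 8.8097e-8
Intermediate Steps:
I = -8443445 (I = 7 - 8443452 = -8443445)
p = 8443445 (p = -1*(-8443445) = 8443445)
B = 2907684
1/(p + B) = 1/(8443445 + 2907684) = 1/11351129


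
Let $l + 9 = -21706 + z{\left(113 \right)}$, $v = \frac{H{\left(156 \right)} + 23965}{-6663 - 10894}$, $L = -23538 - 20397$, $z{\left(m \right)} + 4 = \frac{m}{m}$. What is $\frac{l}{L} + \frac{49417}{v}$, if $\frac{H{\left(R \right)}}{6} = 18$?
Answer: $- \frac{210597293321}{5843355} \approx -36041.0$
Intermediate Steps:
$H{\left(R \right)} = 108$ ($H{\left(R \right)} = 6 \cdot 18 = 108$)
$z{\left(m \right)} = -3$ ($z{\left(m \right)} = -4 + \frac{m}{m} = -4 + 1 = -3$)
$L = -43935$
$v = - \frac{133}{97}$ ($v = \frac{108 + 23965}{-6663 - 10894} = \frac{24073}{-17557} = 24073 \left(- \frac{1}{17557}\right) = - \frac{133}{97} \approx -1.3711$)
$l = -21718$ ($l = -9 - 21709 = -21718$)
$\frac{l}{L} + \frac{49417}{v} = - \frac{21718}{-43935} + \frac{49417}{- \frac{133}{97}} = \left(-21718\right) \left(- \frac{1}{43935}\right) + 49417 \left(- \frac{97}{133}\right) = \frac{21718}{43935} - \frac{4793449}{133} = - \frac{210597293321}{5843355}$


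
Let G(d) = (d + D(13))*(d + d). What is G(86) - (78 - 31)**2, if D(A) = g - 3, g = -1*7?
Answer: 10863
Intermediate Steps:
g = -7
D(A) = -10 (D(A) = -7 - 3 = -10)
G(d) = 2*d*(-10 + d) (G(d) = (d - 10)*(d + d) = (-10 + d)*(2*d) = 2*d*(-10 + d))
G(86) - (78 - 31)**2 = 2*86*(-10 + 86) - (78 - 31)**2 = 2*86*76 - 1*47**2 = 13072 - 1*2209 = 13072 - 2209 = 10863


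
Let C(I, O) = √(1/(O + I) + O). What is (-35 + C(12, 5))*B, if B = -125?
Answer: 4375 - 125*√1462/17 ≈ 4093.9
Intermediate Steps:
C(I, O) = √(O + 1/(I + O)) (C(I, O) = √(1/(I + O) + O) = √(O + 1/(I + O)))
(-35 + C(12, 5))*B = (-35 + √((1 + 5*(12 + 5))/(12 + 5)))*(-125) = (-35 + √((1 + 5*17)/17))*(-125) = (-35 + √((1 + 85)/17))*(-125) = (-35 + √((1/17)*86))*(-125) = (-35 + √(86/17))*(-125) = (-35 + √1462/17)*(-125) = 4375 - 125*√1462/17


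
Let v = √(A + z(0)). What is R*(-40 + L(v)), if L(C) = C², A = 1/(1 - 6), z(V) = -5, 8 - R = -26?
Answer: -7684/5 ≈ -1536.8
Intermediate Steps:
R = 34 (R = 8 - 1*(-26) = 8 + 26 = 34)
A = -⅕ (A = 1/(-5) = -⅕ ≈ -0.20000)
v = I*√130/5 (v = √(-⅕ - 5) = √(-26/5) = I*√130/5 ≈ 2.2803*I)
R*(-40 + L(v)) = 34*(-40 + (I*√130/5)²) = 34*(-40 - 26/5) = 34*(-226/5) = -7684/5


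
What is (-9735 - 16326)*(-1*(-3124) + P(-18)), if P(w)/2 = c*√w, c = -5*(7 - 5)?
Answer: -81414564 + 1563660*I*√2 ≈ -8.1415e+7 + 2.2113e+6*I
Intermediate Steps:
c = -10 (c = -5*2 = -10)
P(w) = -20*√w (P(w) = 2*(-10*√w) = -20*√w)
(-9735 - 16326)*(-1*(-3124) + P(-18)) = (-9735 - 16326)*(-1*(-3124) - 60*I*√2) = -26061*(3124 - 60*I*√2) = -81414564 + 1563660*I*√2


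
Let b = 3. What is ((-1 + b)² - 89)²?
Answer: 7225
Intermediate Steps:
((-1 + b)² - 89)² = ((-1 + 3)² - 89)² = (2² - 89)² = (4 - 89)² = (-85)² = 7225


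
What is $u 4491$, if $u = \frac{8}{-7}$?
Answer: $- \frac{35928}{7} \approx -5132.6$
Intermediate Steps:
$u = - \frac{8}{7}$ ($u = 8 \left(- \frac{1}{7}\right) = - \frac{8}{7} \approx -1.1429$)
$u 4491 = \left(- \frac{8}{7}\right) 4491 = - \frac{35928}{7}$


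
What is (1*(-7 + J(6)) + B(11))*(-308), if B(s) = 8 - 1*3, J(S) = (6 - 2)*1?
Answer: -616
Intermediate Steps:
J(S) = 4 (J(S) = 4*1 = 4)
B(s) = 5 (B(s) = 8 - 3 = 5)
(1*(-7 + J(6)) + B(11))*(-308) = (1*(-7 + 4) + 5)*(-308) = (1*(-3) + 5)*(-308) = (-3 + 5)*(-308) = 2*(-308) = -616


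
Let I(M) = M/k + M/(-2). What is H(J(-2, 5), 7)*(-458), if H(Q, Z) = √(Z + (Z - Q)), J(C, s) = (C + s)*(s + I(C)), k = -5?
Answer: -458*I*√130/5 ≈ -1044.4*I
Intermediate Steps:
I(M) = -7*M/10 (I(M) = M/(-5) + M/(-2) = M*(-⅕) + M*(-½) = -M/5 - M/2 = -7*M/10)
J(C, s) = (C + s)*(s - 7*C/10)
H(Q, Z) = √(-Q + 2*Z)
H(J(-2, 5), 7)*(-458) = √(-(5² - 7/10*(-2)² + (3/10)*(-2)*5) + 2*7)*(-458) = √(-(25 - 7/10*4 - 3) + 14)*(-458) = √(-(25 - 14/5 - 3) + 14)*(-458) = √(-1*96/5 + 14)*(-458) = √(-96/5 + 14)*(-458) = √(-26/5)*(-458) = (I*√130/5)*(-458) = -458*I*√130/5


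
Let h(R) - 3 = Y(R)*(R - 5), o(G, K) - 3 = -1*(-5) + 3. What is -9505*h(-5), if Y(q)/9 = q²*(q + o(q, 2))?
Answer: 128288985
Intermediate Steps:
o(G, K) = 11 (o(G, K) = 3 + (-1*(-5) + 3) = 3 + (5 + 3) = 3 + 8 = 11)
Y(q) = 9*q²*(11 + q) (Y(q) = 9*(q²*(q + 11)) = 9*(q²*(11 + q)) = 9*q²*(11 + q))
h(R) = 3 + 9*R²*(-5 + R)*(11 + R) (h(R) = 3 + (9*R²*(11 + R))*(R - 5) = 3 + (9*R²*(11 + R))*(-5 + R) = 3 + 9*R²*(-5 + R)*(11 + R))
-9505*h(-5) = -9505*(3 - 495*(-5)² + 9*(-5)⁴ + 54*(-5)³) = -9505*(3 - 495*25 + 9*625 + 54*(-125)) = -9505*(3 - 12375 + 5625 - 6750) = -9505*(-13497) = 128288985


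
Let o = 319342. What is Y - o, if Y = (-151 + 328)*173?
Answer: -288721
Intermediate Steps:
Y = 30621 (Y = 177*173 = 30621)
Y - o = 30621 - 1*319342 = 30621 - 319342 = -288721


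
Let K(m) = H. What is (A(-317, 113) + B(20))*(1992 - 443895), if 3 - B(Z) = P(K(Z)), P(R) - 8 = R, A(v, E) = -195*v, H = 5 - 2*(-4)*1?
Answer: -27308279691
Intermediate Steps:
H = 13 (H = 5 + 8*1 = 5 + 8 = 13)
K(m) = 13
P(R) = 8 + R
B(Z) = -18 (B(Z) = 3 - (8 + 13) = 3 - 1*21 = 3 - 21 = -18)
(A(-317, 113) + B(20))*(1992 - 443895) = (-195*(-317) - 18)*(1992 - 443895) = (61815 - 18)*(-441903) = 61797*(-441903) = -27308279691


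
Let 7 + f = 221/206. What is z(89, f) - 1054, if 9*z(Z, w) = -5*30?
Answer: -3212/3 ≈ -1070.7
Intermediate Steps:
f = -1221/206 (f = -7 + 221/206 = -1221/206 ≈ -5.9272)
z(Z, w) = -50/3 (z(Z, w) = (-5*30)/9 = (1/9)*(-150) = -50/3)
z(89, f) - 1054 = -50/3 - 1054 = -3212/3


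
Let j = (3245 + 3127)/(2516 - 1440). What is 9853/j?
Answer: 44923/27 ≈ 1663.8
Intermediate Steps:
j = 1593/269 (j = 6372/1076 = 6372*(1/1076) = 1593/269 ≈ 5.9219)
9853/j = 9853/(1593/269) = 9853*(269/1593) = 44923/27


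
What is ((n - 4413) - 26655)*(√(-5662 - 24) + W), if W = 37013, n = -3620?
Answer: -1283906944 - 34688*I*√5686 ≈ -1.2839e+9 - 2.6157e+6*I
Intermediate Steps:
((n - 4413) - 26655)*(√(-5662 - 24) + W) = ((-3620 - 4413) - 26655)*(√(-5662 - 24) + 37013) = (-8033 - 26655)*(√(-5686) + 37013) = -34688*(I*√5686 + 37013) = -34688*(37013 + I*√5686) = -1283906944 - 34688*I*√5686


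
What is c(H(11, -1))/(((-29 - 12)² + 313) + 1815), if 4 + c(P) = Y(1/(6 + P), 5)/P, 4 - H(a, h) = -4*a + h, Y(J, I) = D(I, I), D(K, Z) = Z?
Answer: -191/186641 ≈ -0.0010234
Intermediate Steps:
Y(J, I) = I
H(a, h) = 4 - h + 4*a (H(a, h) = 4 - (-4*a + h) = 4 - (h - 4*a) = 4 + (-h + 4*a) = 4 - h + 4*a)
c(P) = -4 + 5/P
c(H(11, -1))/(((-29 - 12)² + 313) + 1815) = (-4 + 5/(4 - 1*(-1) + 4*11))/(((-29 - 12)² + 313) + 1815) = (-4 + 5/(4 + 1 + 44))/(((-41)² + 313) + 1815) = (-4 + 5/49)/((1681 + 313) + 1815) = (-4 + 5*(1/49))/(1994 + 1815) = (-4 + 5/49)/3809 = -191/49*1/3809 = -191/186641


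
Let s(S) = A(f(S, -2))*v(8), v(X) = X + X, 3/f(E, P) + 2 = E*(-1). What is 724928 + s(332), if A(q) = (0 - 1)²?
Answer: 724944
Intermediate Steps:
f(E, P) = 3/(-2 - E) (f(E, P) = 3/(-2 + E*(-1)) = 3/(-2 - E))
A(q) = 1 (A(q) = (-1)² = 1)
v(X) = 2*X
s(S) = 16 (s(S) = 1*(2*8) = 1*16 = 16)
724928 + s(332) = 724928 + 16 = 724944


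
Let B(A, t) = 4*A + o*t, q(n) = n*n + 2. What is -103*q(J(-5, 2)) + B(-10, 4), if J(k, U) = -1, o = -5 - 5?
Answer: -389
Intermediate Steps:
o = -10
q(n) = 2 + n² (q(n) = n² + 2 = 2 + n²)
B(A, t) = -10*t + 4*A (B(A, t) = 4*A - 10*t = -10*t + 4*A)
-103*q(J(-5, 2)) + B(-10, 4) = -103*(2 + (-1)²) + (-10*4 + 4*(-10)) = -103*(2 + 1) + (-40 - 40) = -103*3 - 80 = -309 - 80 = -389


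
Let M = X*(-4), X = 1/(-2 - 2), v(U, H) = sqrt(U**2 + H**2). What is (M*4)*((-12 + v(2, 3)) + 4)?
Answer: -32 + 4*sqrt(13) ≈ -17.578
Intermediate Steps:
v(U, H) = sqrt(H**2 + U**2)
X = -1/4 (X = 1/(-4) = -1/4 ≈ -0.25000)
M = 1 (M = -1/4*(-4) = 1)
(M*4)*((-12 + v(2, 3)) + 4) = (1*4)*((-12 + sqrt(3**2 + 2**2)) + 4) = 4*((-12 + sqrt(9 + 4)) + 4) = 4*((-12 + sqrt(13)) + 4) = 4*(-8 + sqrt(13)) = -32 + 4*sqrt(13)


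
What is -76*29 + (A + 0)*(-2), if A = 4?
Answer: -2212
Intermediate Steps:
-76*29 + (A + 0)*(-2) = -76*29 + (4 + 0)*(-2) = -2204 + 4*(-2) = -2204 - 8 = -2212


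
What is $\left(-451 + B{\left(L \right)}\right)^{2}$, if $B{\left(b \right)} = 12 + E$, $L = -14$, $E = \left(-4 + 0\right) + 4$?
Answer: $192721$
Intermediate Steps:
$E = 0$ ($E = -4 + 4 = 0$)
$B{\left(b \right)} = 12$ ($B{\left(b \right)} = 12 + 0 = 12$)
$\left(-451 + B{\left(L \right)}\right)^{2} = \left(-451 + 12\right)^{2} = \left(-439\right)^{2} = 192721$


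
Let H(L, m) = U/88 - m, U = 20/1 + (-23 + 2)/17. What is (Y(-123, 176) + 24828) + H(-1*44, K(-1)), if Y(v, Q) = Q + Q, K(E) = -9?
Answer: 3425733/136 ≈ 25189.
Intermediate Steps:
Y(v, Q) = 2*Q
U = 319/17 (U = 20*1 - 21*1/17 = 20 - 21/17 = 319/17 ≈ 18.765)
H(L, m) = 29/136 - m (H(L, m) = (319/17)/88 - m = (319/17)*(1/88) - m = 29/136 - m)
(Y(-123, 176) + 24828) + H(-1*44, K(-1)) = (2*176 + 24828) + (29/136 - 1*(-9)) = (352 + 24828) + (29/136 + 9) = 25180 + 1253/136 = 3425733/136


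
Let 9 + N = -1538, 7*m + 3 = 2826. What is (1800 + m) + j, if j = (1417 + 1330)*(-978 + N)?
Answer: -48537802/7 ≈ -6.9340e+6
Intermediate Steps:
m = 2823/7 (m = -3/7 + (⅐)*2826 = -3/7 + 2826/7 = 2823/7 ≈ 403.29)
N = -1547 (N = -9 - 1538 = -1547)
j = -6936175 (j = (1417 + 1330)*(-978 - 1547) = 2747*(-2525) = -6936175)
(1800 + m) + j = (1800 + 2823/7) - 6936175 = 15423/7 - 6936175 = -48537802/7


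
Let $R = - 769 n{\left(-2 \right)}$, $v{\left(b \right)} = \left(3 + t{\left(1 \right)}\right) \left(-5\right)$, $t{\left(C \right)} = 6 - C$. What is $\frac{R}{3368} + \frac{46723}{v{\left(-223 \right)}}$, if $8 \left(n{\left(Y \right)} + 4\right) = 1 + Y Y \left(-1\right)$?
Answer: $- \frac{157228489}{134720} \approx -1167.1$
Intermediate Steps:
$v{\left(b \right)} = -40$ ($v{\left(b \right)} = \left(3 + \left(6 - 1\right)\right) \left(-5\right) = \left(3 + 5\right) \left(-5\right) = 8 \left(-5\right) = -40$)
$n{\left(Y \right)} = - \frac{31}{8} - \frac{Y^{2}}{8}$ ($n{\left(Y \right)} = -4 + \frac{1 + Y Y \left(-1\right)}{8} = -4 + \frac{1 + Y^{2} \left(-1\right)}{8} = -4 + \frac{1 - Y^{2}}{8} = -4 - \left(- \frac{1}{8} + \frac{Y^{2}}{8}\right) = - \frac{31}{8} - \frac{Y^{2}}{8}$)
$R = \frac{26915}{8}$ ($R = - 769 \left(- \frac{31}{8} - \frac{\left(-2\right)^{2}}{8}\right) = - 769 \left(- \frac{31}{8} - \frac{1}{2}\right) = \left(-769\right) \left(- \frac{35}{8}\right) = \frac{26915}{8} \approx 3364.4$)
$\frac{R}{3368} + \frac{46723}{v{\left(-223 \right)}} = \frac{26915}{8 \cdot 3368} + \frac{46723}{-40} = \frac{26915}{8} \cdot \frac{1}{3368} + 46723 \left(- \frac{1}{40}\right) = \frac{26915}{26944} - \frac{46723}{40} = - \frac{157228489}{134720}$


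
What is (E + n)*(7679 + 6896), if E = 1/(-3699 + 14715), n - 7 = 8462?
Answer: 1359767410375/11016 ≈ 1.2344e+8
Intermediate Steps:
n = 8469 (n = 7 + 8462 = 8469)
E = 1/11016 ≈ 9.0777e-5
(E + n)*(7679 + 6896) = (1/11016 + 8469)*(7679 + 6896) = (93294505/11016)*14575 = 1359767410375/11016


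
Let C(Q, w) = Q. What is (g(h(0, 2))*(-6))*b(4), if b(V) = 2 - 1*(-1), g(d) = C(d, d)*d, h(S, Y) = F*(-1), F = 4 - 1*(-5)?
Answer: -1458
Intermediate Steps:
F = 9 (F = 4 + 5 = 9)
h(S, Y) = -9 (h(S, Y) = 9*(-1) = -9)
g(d) = d² (g(d) = d*d = d²)
b(V) = 3 (b(V) = 2 + 1 = 3)
(g(h(0, 2))*(-6))*b(4) = ((-9)²*(-6))*3 = (81*(-6))*3 = -486*3 = -1458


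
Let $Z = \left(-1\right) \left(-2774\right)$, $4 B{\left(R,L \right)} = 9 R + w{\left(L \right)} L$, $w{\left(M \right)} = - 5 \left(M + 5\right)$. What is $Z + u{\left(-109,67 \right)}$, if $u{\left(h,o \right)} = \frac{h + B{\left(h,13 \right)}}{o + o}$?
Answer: $\frac{1484277}{536} \approx 2769.2$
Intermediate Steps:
$w{\left(M \right)} = -25 - 5 M$ ($w{\left(M \right)} = - 5 \left(5 + M\right) = -25 - 5 M$)
$B{\left(R,L \right)} = \frac{9 R}{4} + \frac{L \left(-25 - 5 L\right)}{4}$ ($B{\left(R,L \right)} = \frac{9 R + \left(-25 - 5 L\right) L}{4} = \frac{9 R + L \left(-25 - 5 L\right)}{4} = \frac{9 R}{4} + \frac{L \left(-25 - 5 L\right)}{4}$)
$u{\left(h,o \right)} = \frac{- \frac{585}{2} + \frac{13 h}{4}}{2 o}$ ($u{\left(h,o \right)} = \frac{h + \left(\frac{9 h}{4} - \frac{65 \left(5 + 13\right)}{4}\right)}{o + o} = \frac{h + \left(\frac{9 h}{4} - \frac{65}{4} \cdot 18\right)}{2 o} = \left(h + \left(\frac{9 h}{4} - \frac{585}{2}\right)\right) \frac{1}{2 o} = \left(h + \left(- \frac{585}{2} + \frac{9 h}{4}\right)\right) \frac{1}{2 o} = \left(- \frac{585}{2} + \frac{13 h}{4}\right) \frac{1}{2 o} = \frac{- \frac{585}{2} + \frac{13 h}{4}}{2 o}$)
$Z = 2774$
$Z + u{\left(-109,67 \right)} = 2774 + \frac{13 \left(-90 - 109\right)}{8 \cdot 67} = 2774 + \frac{13}{8} \cdot \frac{1}{67} \left(-199\right) = 2774 - \frac{2587}{536} = \frac{1484277}{536}$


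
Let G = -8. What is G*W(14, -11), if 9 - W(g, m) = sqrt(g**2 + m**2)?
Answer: -72 + 8*sqrt(317) ≈ 70.436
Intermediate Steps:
W(g, m) = 9 - sqrt(g**2 + m**2)
G*W(14, -11) = -8*(9 - sqrt(14**2 + (-11)**2)) = -8*(9 - sqrt(196 + 121)) = -8*(9 - sqrt(317)) = -72 + 8*sqrt(317)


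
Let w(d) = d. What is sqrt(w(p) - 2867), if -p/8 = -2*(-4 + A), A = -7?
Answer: I*sqrt(3043) ≈ 55.163*I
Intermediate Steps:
p = -176 (p = -(-16)*(-4 - 7) = -(-16)*(-11) = -8*22 = -176)
sqrt(w(p) - 2867) = sqrt(-176 - 2867) = sqrt(-3043) = I*sqrt(3043)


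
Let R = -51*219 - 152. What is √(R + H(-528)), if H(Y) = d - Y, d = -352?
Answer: I*√11145 ≈ 105.57*I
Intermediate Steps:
H(Y) = -352 - Y
R = -11321 (R = -11169 - 152 = -11321)
√(R + H(-528)) = √(-11321 + (-352 - 1*(-528))) = √(-11321 + (-352 + 528)) = √(-11321 + 176) = √(-11145) = I*√11145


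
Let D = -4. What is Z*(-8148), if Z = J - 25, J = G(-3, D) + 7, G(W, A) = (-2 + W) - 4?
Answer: 219996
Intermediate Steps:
G(W, A) = -6 + W
J = -2 (J = (-6 - 3) + 7 = -9 + 7 = -2)
Z = -27 (Z = -2 - 25 = -27)
Z*(-8148) = -27*(-8148) = 219996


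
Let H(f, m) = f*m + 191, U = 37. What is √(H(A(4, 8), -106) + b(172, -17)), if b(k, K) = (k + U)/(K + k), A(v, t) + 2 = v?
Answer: I*√472130/155 ≈ 4.433*I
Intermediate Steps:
A(v, t) = -2 + v
b(k, K) = (37 + k)/(K + k) (b(k, K) = (k + 37)/(K + k) = (37 + k)/(K + k))
H(f, m) = 191 + f*m
√(H(A(4, 8), -106) + b(172, -17)) = √((191 + (-2 + 4)*(-106)) + (37 + 172)/(-17 + 172)) = √((191 + 2*(-106)) + 209/155) = √((191 - 212) + (1/155)*209) = √(-21 + 209/155) = √(-3046/155) = I*√472130/155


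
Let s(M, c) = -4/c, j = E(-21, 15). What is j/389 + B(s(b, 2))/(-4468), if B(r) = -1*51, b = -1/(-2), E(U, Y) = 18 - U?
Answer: 194091/1738052 ≈ 0.11167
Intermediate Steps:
j = 39 (j = 18 - 1*(-21) = 18 + 21 = 39)
b = 1/2 (b = -1*(-1/2) = 1/2 ≈ 0.50000)
B(r) = -51
j/389 + B(s(b, 2))/(-4468) = 39/389 - 51/(-4468) = 39*(1/389) - 51*(-1/4468) = 39/389 + 51/4468 = 194091/1738052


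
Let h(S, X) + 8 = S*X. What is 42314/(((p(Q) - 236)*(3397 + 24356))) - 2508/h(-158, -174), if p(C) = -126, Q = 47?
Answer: -3294974458/34515046203 ≈ -0.095465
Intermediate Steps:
h(S, X) = -8 + S*X
42314/(((p(Q) - 236)*(3397 + 24356))) - 2508/h(-158, -174) = 42314/(((-126 - 236)*(3397 + 24356))) - 2508/(-8 - 158*(-174)) = 42314/((-362*27753)) - 2508/(-8 + 27492) = 42314/(-10046586) - 2508/27484 = 42314*(-1/10046586) - 2508*1/27484 = -21157/5023293 - 627/6871 = -3294974458/34515046203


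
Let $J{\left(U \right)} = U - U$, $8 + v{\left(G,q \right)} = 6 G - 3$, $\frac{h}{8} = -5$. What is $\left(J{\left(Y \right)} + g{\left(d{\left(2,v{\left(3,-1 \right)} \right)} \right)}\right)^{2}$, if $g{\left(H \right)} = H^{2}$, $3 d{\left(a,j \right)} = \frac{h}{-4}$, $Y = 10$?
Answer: $\frac{10000}{81} \approx 123.46$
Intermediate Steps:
$h = -40$ ($h = 8 \left(-5\right) = -40$)
$v{\left(G,q \right)} = -11 + 6 G$ ($v{\left(G,q \right)} = -8 + \left(6 G - 3\right) = -8 + \left(-3 + 6 G\right) = -11 + 6 G$)
$d{\left(a,j \right)} = \frac{10}{3}$ ($d{\left(a,j \right)} = \frac{\left(-40\right) \frac{1}{-4}}{3} = \frac{\left(-40\right) \left(- \frac{1}{4}\right)}{3} = \frac{1}{3} \cdot 10 = \frac{10}{3}$)
$J{\left(U \right)} = 0$
$\left(J{\left(Y \right)} + g{\left(d{\left(2,v{\left(3,-1 \right)} \right)} \right)}\right)^{2} = \left(0 + \left(\frac{10}{3}\right)^{2}\right)^{2} = \left(0 + \frac{100}{9}\right)^{2} = \left(\frac{100}{9}\right)^{2} = \frac{10000}{81}$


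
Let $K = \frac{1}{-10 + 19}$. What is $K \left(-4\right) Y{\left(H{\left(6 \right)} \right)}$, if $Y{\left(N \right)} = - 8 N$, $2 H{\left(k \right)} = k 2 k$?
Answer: $128$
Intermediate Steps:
$H{\left(k \right)} = k^{2}$ ($H{\left(k \right)} = \frac{k 2 k}{2} = \frac{2 k k}{2} = \frac{2 k^{2}}{2} = k^{2}$)
$K = \frac{1}{9} \approx 0.11111$
$K \left(-4\right) Y{\left(H{\left(6 \right)} \right)} = \frac{1}{9} \left(-4\right) \left(- 8 \cdot 6^{2}\right) = - \frac{4 \left(\left(-8\right) 36\right)}{9} = \left(- \frac{4}{9}\right) \left(-288\right) = 128$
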